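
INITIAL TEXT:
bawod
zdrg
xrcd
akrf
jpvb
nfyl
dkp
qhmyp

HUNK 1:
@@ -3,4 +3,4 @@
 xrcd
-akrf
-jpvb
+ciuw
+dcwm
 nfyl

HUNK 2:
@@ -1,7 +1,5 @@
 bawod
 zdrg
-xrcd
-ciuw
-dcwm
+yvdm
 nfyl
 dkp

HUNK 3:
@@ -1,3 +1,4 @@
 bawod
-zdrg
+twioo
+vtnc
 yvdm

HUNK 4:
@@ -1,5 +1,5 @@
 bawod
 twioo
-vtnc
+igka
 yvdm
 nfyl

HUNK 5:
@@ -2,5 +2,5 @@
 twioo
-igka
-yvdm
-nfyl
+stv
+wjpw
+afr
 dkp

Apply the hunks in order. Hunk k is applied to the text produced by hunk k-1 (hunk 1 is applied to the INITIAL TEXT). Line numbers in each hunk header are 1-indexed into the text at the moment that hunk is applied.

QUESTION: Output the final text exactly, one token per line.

Answer: bawod
twioo
stv
wjpw
afr
dkp
qhmyp

Derivation:
Hunk 1: at line 3 remove [akrf,jpvb] add [ciuw,dcwm] -> 8 lines: bawod zdrg xrcd ciuw dcwm nfyl dkp qhmyp
Hunk 2: at line 1 remove [xrcd,ciuw,dcwm] add [yvdm] -> 6 lines: bawod zdrg yvdm nfyl dkp qhmyp
Hunk 3: at line 1 remove [zdrg] add [twioo,vtnc] -> 7 lines: bawod twioo vtnc yvdm nfyl dkp qhmyp
Hunk 4: at line 1 remove [vtnc] add [igka] -> 7 lines: bawod twioo igka yvdm nfyl dkp qhmyp
Hunk 5: at line 2 remove [igka,yvdm,nfyl] add [stv,wjpw,afr] -> 7 lines: bawod twioo stv wjpw afr dkp qhmyp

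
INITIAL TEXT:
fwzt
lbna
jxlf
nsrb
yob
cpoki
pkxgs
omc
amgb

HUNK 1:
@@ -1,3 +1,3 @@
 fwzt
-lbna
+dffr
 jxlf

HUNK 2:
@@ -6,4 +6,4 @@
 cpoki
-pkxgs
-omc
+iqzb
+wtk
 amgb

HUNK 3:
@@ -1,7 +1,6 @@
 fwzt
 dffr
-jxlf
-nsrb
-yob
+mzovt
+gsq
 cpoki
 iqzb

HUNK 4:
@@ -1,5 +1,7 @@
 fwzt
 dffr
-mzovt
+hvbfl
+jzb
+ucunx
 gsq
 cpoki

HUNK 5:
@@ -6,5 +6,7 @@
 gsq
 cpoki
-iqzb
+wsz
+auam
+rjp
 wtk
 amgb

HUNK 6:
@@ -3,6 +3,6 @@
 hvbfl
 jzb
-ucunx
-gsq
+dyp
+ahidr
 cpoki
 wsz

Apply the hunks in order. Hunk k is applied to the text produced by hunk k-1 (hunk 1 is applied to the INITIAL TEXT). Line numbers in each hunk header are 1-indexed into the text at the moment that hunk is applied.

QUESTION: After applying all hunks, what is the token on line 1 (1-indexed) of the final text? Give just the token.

Answer: fwzt

Derivation:
Hunk 1: at line 1 remove [lbna] add [dffr] -> 9 lines: fwzt dffr jxlf nsrb yob cpoki pkxgs omc amgb
Hunk 2: at line 6 remove [pkxgs,omc] add [iqzb,wtk] -> 9 lines: fwzt dffr jxlf nsrb yob cpoki iqzb wtk amgb
Hunk 3: at line 1 remove [jxlf,nsrb,yob] add [mzovt,gsq] -> 8 lines: fwzt dffr mzovt gsq cpoki iqzb wtk amgb
Hunk 4: at line 1 remove [mzovt] add [hvbfl,jzb,ucunx] -> 10 lines: fwzt dffr hvbfl jzb ucunx gsq cpoki iqzb wtk amgb
Hunk 5: at line 6 remove [iqzb] add [wsz,auam,rjp] -> 12 lines: fwzt dffr hvbfl jzb ucunx gsq cpoki wsz auam rjp wtk amgb
Hunk 6: at line 3 remove [ucunx,gsq] add [dyp,ahidr] -> 12 lines: fwzt dffr hvbfl jzb dyp ahidr cpoki wsz auam rjp wtk amgb
Final line 1: fwzt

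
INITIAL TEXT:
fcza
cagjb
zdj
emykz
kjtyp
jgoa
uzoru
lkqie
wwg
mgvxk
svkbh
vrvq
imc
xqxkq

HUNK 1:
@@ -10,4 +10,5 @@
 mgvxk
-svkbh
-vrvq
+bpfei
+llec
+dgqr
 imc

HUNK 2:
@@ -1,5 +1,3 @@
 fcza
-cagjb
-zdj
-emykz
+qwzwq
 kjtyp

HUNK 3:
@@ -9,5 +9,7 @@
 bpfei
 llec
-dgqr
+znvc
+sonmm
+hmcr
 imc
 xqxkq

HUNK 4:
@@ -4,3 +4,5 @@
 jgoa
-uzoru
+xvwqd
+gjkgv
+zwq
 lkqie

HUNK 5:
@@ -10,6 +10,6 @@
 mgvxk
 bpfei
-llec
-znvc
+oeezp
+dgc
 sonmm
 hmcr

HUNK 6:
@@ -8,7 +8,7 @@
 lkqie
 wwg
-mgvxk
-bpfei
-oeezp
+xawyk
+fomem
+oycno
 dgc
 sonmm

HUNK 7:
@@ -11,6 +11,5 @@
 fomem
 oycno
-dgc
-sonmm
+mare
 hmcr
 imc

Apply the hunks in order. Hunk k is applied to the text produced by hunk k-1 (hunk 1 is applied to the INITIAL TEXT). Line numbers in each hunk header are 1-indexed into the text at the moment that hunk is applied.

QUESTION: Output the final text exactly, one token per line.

Answer: fcza
qwzwq
kjtyp
jgoa
xvwqd
gjkgv
zwq
lkqie
wwg
xawyk
fomem
oycno
mare
hmcr
imc
xqxkq

Derivation:
Hunk 1: at line 10 remove [svkbh,vrvq] add [bpfei,llec,dgqr] -> 15 lines: fcza cagjb zdj emykz kjtyp jgoa uzoru lkqie wwg mgvxk bpfei llec dgqr imc xqxkq
Hunk 2: at line 1 remove [cagjb,zdj,emykz] add [qwzwq] -> 13 lines: fcza qwzwq kjtyp jgoa uzoru lkqie wwg mgvxk bpfei llec dgqr imc xqxkq
Hunk 3: at line 9 remove [dgqr] add [znvc,sonmm,hmcr] -> 15 lines: fcza qwzwq kjtyp jgoa uzoru lkqie wwg mgvxk bpfei llec znvc sonmm hmcr imc xqxkq
Hunk 4: at line 4 remove [uzoru] add [xvwqd,gjkgv,zwq] -> 17 lines: fcza qwzwq kjtyp jgoa xvwqd gjkgv zwq lkqie wwg mgvxk bpfei llec znvc sonmm hmcr imc xqxkq
Hunk 5: at line 10 remove [llec,znvc] add [oeezp,dgc] -> 17 lines: fcza qwzwq kjtyp jgoa xvwqd gjkgv zwq lkqie wwg mgvxk bpfei oeezp dgc sonmm hmcr imc xqxkq
Hunk 6: at line 8 remove [mgvxk,bpfei,oeezp] add [xawyk,fomem,oycno] -> 17 lines: fcza qwzwq kjtyp jgoa xvwqd gjkgv zwq lkqie wwg xawyk fomem oycno dgc sonmm hmcr imc xqxkq
Hunk 7: at line 11 remove [dgc,sonmm] add [mare] -> 16 lines: fcza qwzwq kjtyp jgoa xvwqd gjkgv zwq lkqie wwg xawyk fomem oycno mare hmcr imc xqxkq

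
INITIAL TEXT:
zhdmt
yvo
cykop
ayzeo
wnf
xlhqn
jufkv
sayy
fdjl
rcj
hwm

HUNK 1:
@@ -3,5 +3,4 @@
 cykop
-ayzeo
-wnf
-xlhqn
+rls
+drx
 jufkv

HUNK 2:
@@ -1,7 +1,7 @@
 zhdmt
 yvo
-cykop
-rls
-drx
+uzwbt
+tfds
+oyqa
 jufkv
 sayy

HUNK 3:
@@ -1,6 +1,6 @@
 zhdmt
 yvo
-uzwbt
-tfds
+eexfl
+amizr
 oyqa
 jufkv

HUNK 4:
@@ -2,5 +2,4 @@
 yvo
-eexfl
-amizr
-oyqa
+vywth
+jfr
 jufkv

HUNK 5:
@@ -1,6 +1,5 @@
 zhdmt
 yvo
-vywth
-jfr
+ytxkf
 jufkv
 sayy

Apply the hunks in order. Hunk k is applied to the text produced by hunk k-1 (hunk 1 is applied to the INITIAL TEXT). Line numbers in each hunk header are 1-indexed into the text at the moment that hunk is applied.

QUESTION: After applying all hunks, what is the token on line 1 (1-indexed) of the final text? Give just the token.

Hunk 1: at line 3 remove [ayzeo,wnf,xlhqn] add [rls,drx] -> 10 lines: zhdmt yvo cykop rls drx jufkv sayy fdjl rcj hwm
Hunk 2: at line 1 remove [cykop,rls,drx] add [uzwbt,tfds,oyqa] -> 10 lines: zhdmt yvo uzwbt tfds oyqa jufkv sayy fdjl rcj hwm
Hunk 3: at line 1 remove [uzwbt,tfds] add [eexfl,amizr] -> 10 lines: zhdmt yvo eexfl amizr oyqa jufkv sayy fdjl rcj hwm
Hunk 4: at line 2 remove [eexfl,amizr,oyqa] add [vywth,jfr] -> 9 lines: zhdmt yvo vywth jfr jufkv sayy fdjl rcj hwm
Hunk 5: at line 1 remove [vywth,jfr] add [ytxkf] -> 8 lines: zhdmt yvo ytxkf jufkv sayy fdjl rcj hwm
Final line 1: zhdmt

Answer: zhdmt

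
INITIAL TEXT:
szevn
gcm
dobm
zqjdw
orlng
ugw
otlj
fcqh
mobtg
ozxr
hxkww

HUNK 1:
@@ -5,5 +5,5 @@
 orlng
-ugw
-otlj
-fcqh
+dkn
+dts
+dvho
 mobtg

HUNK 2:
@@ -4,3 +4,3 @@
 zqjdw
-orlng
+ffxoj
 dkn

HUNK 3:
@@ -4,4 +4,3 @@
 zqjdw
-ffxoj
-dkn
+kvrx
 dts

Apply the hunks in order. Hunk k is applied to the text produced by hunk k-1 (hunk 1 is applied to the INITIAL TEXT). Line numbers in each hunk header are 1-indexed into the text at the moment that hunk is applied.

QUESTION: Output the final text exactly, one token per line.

Hunk 1: at line 5 remove [ugw,otlj,fcqh] add [dkn,dts,dvho] -> 11 lines: szevn gcm dobm zqjdw orlng dkn dts dvho mobtg ozxr hxkww
Hunk 2: at line 4 remove [orlng] add [ffxoj] -> 11 lines: szevn gcm dobm zqjdw ffxoj dkn dts dvho mobtg ozxr hxkww
Hunk 3: at line 4 remove [ffxoj,dkn] add [kvrx] -> 10 lines: szevn gcm dobm zqjdw kvrx dts dvho mobtg ozxr hxkww

Answer: szevn
gcm
dobm
zqjdw
kvrx
dts
dvho
mobtg
ozxr
hxkww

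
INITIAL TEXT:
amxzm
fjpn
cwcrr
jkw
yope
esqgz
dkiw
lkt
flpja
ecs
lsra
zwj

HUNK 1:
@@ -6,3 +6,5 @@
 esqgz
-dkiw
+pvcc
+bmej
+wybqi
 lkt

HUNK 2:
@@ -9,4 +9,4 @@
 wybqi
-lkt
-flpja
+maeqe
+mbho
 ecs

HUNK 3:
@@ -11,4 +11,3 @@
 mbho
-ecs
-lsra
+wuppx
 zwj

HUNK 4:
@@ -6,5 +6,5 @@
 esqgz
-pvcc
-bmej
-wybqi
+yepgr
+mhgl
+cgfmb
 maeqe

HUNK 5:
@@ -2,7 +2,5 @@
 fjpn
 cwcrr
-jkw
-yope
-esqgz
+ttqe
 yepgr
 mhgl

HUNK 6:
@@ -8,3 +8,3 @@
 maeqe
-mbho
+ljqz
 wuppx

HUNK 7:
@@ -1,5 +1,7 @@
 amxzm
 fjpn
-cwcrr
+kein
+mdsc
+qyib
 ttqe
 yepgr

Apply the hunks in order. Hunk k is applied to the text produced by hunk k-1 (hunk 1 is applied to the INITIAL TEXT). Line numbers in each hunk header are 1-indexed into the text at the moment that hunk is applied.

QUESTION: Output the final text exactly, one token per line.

Hunk 1: at line 6 remove [dkiw] add [pvcc,bmej,wybqi] -> 14 lines: amxzm fjpn cwcrr jkw yope esqgz pvcc bmej wybqi lkt flpja ecs lsra zwj
Hunk 2: at line 9 remove [lkt,flpja] add [maeqe,mbho] -> 14 lines: amxzm fjpn cwcrr jkw yope esqgz pvcc bmej wybqi maeqe mbho ecs lsra zwj
Hunk 3: at line 11 remove [ecs,lsra] add [wuppx] -> 13 lines: amxzm fjpn cwcrr jkw yope esqgz pvcc bmej wybqi maeqe mbho wuppx zwj
Hunk 4: at line 6 remove [pvcc,bmej,wybqi] add [yepgr,mhgl,cgfmb] -> 13 lines: amxzm fjpn cwcrr jkw yope esqgz yepgr mhgl cgfmb maeqe mbho wuppx zwj
Hunk 5: at line 2 remove [jkw,yope,esqgz] add [ttqe] -> 11 lines: amxzm fjpn cwcrr ttqe yepgr mhgl cgfmb maeqe mbho wuppx zwj
Hunk 6: at line 8 remove [mbho] add [ljqz] -> 11 lines: amxzm fjpn cwcrr ttqe yepgr mhgl cgfmb maeqe ljqz wuppx zwj
Hunk 7: at line 1 remove [cwcrr] add [kein,mdsc,qyib] -> 13 lines: amxzm fjpn kein mdsc qyib ttqe yepgr mhgl cgfmb maeqe ljqz wuppx zwj

Answer: amxzm
fjpn
kein
mdsc
qyib
ttqe
yepgr
mhgl
cgfmb
maeqe
ljqz
wuppx
zwj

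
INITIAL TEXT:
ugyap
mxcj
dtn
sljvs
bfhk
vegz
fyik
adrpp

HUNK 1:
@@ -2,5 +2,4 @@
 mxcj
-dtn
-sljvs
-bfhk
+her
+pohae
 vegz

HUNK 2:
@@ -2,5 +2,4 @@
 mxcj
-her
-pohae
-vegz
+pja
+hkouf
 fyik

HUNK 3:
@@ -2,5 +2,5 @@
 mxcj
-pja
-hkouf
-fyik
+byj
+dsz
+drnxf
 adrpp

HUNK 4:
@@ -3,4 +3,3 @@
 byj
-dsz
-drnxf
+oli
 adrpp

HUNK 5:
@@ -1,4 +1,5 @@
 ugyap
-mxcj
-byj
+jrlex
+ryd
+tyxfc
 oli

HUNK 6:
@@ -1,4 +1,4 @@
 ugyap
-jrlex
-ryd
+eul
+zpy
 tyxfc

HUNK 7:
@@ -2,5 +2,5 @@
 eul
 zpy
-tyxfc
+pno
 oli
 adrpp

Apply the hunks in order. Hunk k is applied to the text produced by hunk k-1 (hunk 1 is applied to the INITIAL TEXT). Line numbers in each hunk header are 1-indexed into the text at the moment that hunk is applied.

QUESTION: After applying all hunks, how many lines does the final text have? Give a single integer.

Hunk 1: at line 2 remove [dtn,sljvs,bfhk] add [her,pohae] -> 7 lines: ugyap mxcj her pohae vegz fyik adrpp
Hunk 2: at line 2 remove [her,pohae,vegz] add [pja,hkouf] -> 6 lines: ugyap mxcj pja hkouf fyik adrpp
Hunk 3: at line 2 remove [pja,hkouf,fyik] add [byj,dsz,drnxf] -> 6 lines: ugyap mxcj byj dsz drnxf adrpp
Hunk 4: at line 3 remove [dsz,drnxf] add [oli] -> 5 lines: ugyap mxcj byj oli adrpp
Hunk 5: at line 1 remove [mxcj,byj] add [jrlex,ryd,tyxfc] -> 6 lines: ugyap jrlex ryd tyxfc oli adrpp
Hunk 6: at line 1 remove [jrlex,ryd] add [eul,zpy] -> 6 lines: ugyap eul zpy tyxfc oli adrpp
Hunk 7: at line 2 remove [tyxfc] add [pno] -> 6 lines: ugyap eul zpy pno oli adrpp
Final line count: 6

Answer: 6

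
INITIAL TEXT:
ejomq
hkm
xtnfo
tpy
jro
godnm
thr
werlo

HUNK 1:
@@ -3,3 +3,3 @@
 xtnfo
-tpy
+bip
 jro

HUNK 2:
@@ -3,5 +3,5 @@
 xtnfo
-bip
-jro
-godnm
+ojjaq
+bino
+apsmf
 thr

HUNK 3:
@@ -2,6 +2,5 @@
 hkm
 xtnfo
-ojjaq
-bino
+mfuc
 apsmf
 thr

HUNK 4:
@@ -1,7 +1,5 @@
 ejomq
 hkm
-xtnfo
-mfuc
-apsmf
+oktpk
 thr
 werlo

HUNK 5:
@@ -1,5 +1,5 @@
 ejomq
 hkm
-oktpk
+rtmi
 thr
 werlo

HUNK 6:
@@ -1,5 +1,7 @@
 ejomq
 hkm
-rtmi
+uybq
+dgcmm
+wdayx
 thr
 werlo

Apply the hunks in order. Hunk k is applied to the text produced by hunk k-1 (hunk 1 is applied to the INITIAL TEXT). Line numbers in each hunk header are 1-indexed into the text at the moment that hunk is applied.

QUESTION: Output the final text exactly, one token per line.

Hunk 1: at line 3 remove [tpy] add [bip] -> 8 lines: ejomq hkm xtnfo bip jro godnm thr werlo
Hunk 2: at line 3 remove [bip,jro,godnm] add [ojjaq,bino,apsmf] -> 8 lines: ejomq hkm xtnfo ojjaq bino apsmf thr werlo
Hunk 3: at line 2 remove [ojjaq,bino] add [mfuc] -> 7 lines: ejomq hkm xtnfo mfuc apsmf thr werlo
Hunk 4: at line 1 remove [xtnfo,mfuc,apsmf] add [oktpk] -> 5 lines: ejomq hkm oktpk thr werlo
Hunk 5: at line 1 remove [oktpk] add [rtmi] -> 5 lines: ejomq hkm rtmi thr werlo
Hunk 6: at line 1 remove [rtmi] add [uybq,dgcmm,wdayx] -> 7 lines: ejomq hkm uybq dgcmm wdayx thr werlo

Answer: ejomq
hkm
uybq
dgcmm
wdayx
thr
werlo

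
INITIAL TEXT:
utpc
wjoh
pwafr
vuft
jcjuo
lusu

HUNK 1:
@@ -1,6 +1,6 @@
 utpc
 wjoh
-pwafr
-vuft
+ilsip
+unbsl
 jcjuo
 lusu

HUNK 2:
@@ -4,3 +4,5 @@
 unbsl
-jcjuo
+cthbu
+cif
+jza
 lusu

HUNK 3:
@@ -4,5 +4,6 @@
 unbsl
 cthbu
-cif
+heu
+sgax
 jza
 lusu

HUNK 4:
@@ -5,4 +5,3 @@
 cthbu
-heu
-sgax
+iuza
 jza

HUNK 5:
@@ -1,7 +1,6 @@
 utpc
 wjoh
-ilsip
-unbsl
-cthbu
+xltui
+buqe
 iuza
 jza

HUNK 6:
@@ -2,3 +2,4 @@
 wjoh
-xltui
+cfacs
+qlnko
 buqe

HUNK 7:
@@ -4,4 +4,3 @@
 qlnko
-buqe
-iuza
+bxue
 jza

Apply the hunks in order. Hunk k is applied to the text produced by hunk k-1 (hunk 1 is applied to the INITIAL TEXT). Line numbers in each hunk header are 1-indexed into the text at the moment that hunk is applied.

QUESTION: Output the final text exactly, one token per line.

Answer: utpc
wjoh
cfacs
qlnko
bxue
jza
lusu

Derivation:
Hunk 1: at line 1 remove [pwafr,vuft] add [ilsip,unbsl] -> 6 lines: utpc wjoh ilsip unbsl jcjuo lusu
Hunk 2: at line 4 remove [jcjuo] add [cthbu,cif,jza] -> 8 lines: utpc wjoh ilsip unbsl cthbu cif jza lusu
Hunk 3: at line 4 remove [cif] add [heu,sgax] -> 9 lines: utpc wjoh ilsip unbsl cthbu heu sgax jza lusu
Hunk 4: at line 5 remove [heu,sgax] add [iuza] -> 8 lines: utpc wjoh ilsip unbsl cthbu iuza jza lusu
Hunk 5: at line 1 remove [ilsip,unbsl,cthbu] add [xltui,buqe] -> 7 lines: utpc wjoh xltui buqe iuza jza lusu
Hunk 6: at line 2 remove [xltui] add [cfacs,qlnko] -> 8 lines: utpc wjoh cfacs qlnko buqe iuza jza lusu
Hunk 7: at line 4 remove [buqe,iuza] add [bxue] -> 7 lines: utpc wjoh cfacs qlnko bxue jza lusu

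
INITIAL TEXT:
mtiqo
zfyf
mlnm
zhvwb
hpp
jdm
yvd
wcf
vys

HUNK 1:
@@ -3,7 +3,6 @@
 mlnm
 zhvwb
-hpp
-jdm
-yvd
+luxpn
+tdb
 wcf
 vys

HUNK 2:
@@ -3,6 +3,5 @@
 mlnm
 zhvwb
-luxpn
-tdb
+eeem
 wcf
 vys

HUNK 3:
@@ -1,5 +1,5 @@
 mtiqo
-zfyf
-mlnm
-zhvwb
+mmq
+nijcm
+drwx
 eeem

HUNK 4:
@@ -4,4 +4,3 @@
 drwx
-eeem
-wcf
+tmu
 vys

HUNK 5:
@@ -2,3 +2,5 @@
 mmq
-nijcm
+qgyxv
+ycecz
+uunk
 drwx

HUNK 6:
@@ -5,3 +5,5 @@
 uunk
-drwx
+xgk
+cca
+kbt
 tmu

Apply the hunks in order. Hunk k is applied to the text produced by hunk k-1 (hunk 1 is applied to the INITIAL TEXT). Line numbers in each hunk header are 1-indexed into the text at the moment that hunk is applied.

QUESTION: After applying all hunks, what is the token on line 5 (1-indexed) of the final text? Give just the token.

Answer: uunk

Derivation:
Hunk 1: at line 3 remove [hpp,jdm,yvd] add [luxpn,tdb] -> 8 lines: mtiqo zfyf mlnm zhvwb luxpn tdb wcf vys
Hunk 2: at line 3 remove [luxpn,tdb] add [eeem] -> 7 lines: mtiqo zfyf mlnm zhvwb eeem wcf vys
Hunk 3: at line 1 remove [zfyf,mlnm,zhvwb] add [mmq,nijcm,drwx] -> 7 lines: mtiqo mmq nijcm drwx eeem wcf vys
Hunk 4: at line 4 remove [eeem,wcf] add [tmu] -> 6 lines: mtiqo mmq nijcm drwx tmu vys
Hunk 5: at line 2 remove [nijcm] add [qgyxv,ycecz,uunk] -> 8 lines: mtiqo mmq qgyxv ycecz uunk drwx tmu vys
Hunk 6: at line 5 remove [drwx] add [xgk,cca,kbt] -> 10 lines: mtiqo mmq qgyxv ycecz uunk xgk cca kbt tmu vys
Final line 5: uunk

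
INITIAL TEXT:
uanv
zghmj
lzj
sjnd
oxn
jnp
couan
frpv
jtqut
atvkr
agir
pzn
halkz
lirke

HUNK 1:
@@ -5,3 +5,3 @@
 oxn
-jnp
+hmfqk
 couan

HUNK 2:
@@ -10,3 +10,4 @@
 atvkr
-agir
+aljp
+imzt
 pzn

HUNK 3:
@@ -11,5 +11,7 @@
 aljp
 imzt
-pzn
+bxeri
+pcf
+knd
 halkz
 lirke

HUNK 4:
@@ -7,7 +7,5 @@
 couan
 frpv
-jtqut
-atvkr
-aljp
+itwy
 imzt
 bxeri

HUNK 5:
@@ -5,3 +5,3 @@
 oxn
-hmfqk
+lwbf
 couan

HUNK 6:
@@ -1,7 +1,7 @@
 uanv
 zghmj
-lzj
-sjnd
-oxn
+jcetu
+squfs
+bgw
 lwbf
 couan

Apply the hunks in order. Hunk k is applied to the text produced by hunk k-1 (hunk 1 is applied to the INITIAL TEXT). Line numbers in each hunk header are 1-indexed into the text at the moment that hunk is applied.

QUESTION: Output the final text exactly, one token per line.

Answer: uanv
zghmj
jcetu
squfs
bgw
lwbf
couan
frpv
itwy
imzt
bxeri
pcf
knd
halkz
lirke

Derivation:
Hunk 1: at line 5 remove [jnp] add [hmfqk] -> 14 lines: uanv zghmj lzj sjnd oxn hmfqk couan frpv jtqut atvkr agir pzn halkz lirke
Hunk 2: at line 10 remove [agir] add [aljp,imzt] -> 15 lines: uanv zghmj lzj sjnd oxn hmfqk couan frpv jtqut atvkr aljp imzt pzn halkz lirke
Hunk 3: at line 11 remove [pzn] add [bxeri,pcf,knd] -> 17 lines: uanv zghmj lzj sjnd oxn hmfqk couan frpv jtqut atvkr aljp imzt bxeri pcf knd halkz lirke
Hunk 4: at line 7 remove [jtqut,atvkr,aljp] add [itwy] -> 15 lines: uanv zghmj lzj sjnd oxn hmfqk couan frpv itwy imzt bxeri pcf knd halkz lirke
Hunk 5: at line 5 remove [hmfqk] add [lwbf] -> 15 lines: uanv zghmj lzj sjnd oxn lwbf couan frpv itwy imzt bxeri pcf knd halkz lirke
Hunk 6: at line 1 remove [lzj,sjnd,oxn] add [jcetu,squfs,bgw] -> 15 lines: uanv zghmj jcetu squfs bgw lwbf couan frpv itwy imzt bxeri pcf knd halkz lirke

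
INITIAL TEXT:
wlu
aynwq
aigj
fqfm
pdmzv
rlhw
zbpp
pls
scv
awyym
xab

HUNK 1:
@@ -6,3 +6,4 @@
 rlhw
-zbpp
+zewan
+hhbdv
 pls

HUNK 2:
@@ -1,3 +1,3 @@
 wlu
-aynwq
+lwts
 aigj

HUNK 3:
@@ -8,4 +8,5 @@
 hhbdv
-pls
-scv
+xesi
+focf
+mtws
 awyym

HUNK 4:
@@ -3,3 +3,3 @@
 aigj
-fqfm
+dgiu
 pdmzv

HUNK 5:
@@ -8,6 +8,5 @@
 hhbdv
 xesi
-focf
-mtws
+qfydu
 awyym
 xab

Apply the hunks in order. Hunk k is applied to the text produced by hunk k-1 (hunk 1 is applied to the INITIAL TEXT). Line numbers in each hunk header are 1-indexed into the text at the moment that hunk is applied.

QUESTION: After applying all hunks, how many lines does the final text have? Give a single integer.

Answer: 12

Derivation:
Hunk 1: at line 6 remove [zbpp] add [zewan,hhbdv] -> 12 lines: wlu aynwq aigj fqfm pdmzv rlhw zewan hhbdv pls scv awyym xab
Hunk 2: at line 1 remove [aynwq] add [lwts] -> 12 lines: wlu lwts aigj fqfm pdmzv rlhw zewan hhbdv pls scv awyym xab
Hunk 3: at line 8 remove [pls,scv] add [xesi,focf,mtws] -> 13 lines: wlu lwts aigj fqfm pdmzv rlhw zewan hhbdv xesi focf mtws awyym xab
Hunk 4: at line 3 remove [fqfm] add [dgiu] -> 13 lines: wlu lwts aigj dgiu pdmzv rlhw zewan hhbdv xesi focf mtws awyym xab
Hunk 5: at line 8 remove [focf,mtws] add [qfydu] -> 12 lines: wlu lwts aigj dgiu pdmzv rlhw zewan hhbdv xesi qfydu awyym xab
Final line count: 12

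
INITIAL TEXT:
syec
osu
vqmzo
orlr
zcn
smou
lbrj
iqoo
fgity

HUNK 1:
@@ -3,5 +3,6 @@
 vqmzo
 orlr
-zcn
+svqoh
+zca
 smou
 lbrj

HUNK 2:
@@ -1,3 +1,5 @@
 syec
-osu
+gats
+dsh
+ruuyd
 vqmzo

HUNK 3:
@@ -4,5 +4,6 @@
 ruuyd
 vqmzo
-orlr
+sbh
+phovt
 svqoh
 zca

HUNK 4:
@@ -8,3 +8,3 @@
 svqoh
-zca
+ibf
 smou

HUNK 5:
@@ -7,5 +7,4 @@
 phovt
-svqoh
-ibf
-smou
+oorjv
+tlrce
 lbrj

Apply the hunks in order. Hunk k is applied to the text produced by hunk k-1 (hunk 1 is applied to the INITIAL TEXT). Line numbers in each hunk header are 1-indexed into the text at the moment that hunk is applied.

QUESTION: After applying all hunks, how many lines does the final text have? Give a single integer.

Answer: 12

Derivation:
Hunk 1: at line 3 remove [zcn] add [svqoh,zca] -> 10 lines: syec osu vqmzo orlr svqoh zca smou lbrj iqoo fgity
Hunk 2: at line 1 remove [osu] add [gats,dsh,ruuyd] -> 12 lines: syec gats dsh ruuyd vqmzo orlr svqoh zca smou lbrj iqoo fgity
Hunk 3: at line 4 remove [orlr] add [sbh,phovt] -> 13 lines: syec gats dsh ruuyd vqmzo sbh phovt svqoh zca smou lbrj iqoo fgity
Hunk 4: at line 8 remove [zca] add [ibf] -> 13 lines: syec gats dsh ruuyd vqmzo sbh phovt svqoh ibf smou lbrj iqoo fgity
Hunk 5: at line 7 remove [svqoh,ibf,smou] add [oorjv,tlrce] -> 12 lines: syec gats dsh ruuyd vqmzo sbh phovt oorjv tlrce lbrj iqoo fgity
Final line count: 12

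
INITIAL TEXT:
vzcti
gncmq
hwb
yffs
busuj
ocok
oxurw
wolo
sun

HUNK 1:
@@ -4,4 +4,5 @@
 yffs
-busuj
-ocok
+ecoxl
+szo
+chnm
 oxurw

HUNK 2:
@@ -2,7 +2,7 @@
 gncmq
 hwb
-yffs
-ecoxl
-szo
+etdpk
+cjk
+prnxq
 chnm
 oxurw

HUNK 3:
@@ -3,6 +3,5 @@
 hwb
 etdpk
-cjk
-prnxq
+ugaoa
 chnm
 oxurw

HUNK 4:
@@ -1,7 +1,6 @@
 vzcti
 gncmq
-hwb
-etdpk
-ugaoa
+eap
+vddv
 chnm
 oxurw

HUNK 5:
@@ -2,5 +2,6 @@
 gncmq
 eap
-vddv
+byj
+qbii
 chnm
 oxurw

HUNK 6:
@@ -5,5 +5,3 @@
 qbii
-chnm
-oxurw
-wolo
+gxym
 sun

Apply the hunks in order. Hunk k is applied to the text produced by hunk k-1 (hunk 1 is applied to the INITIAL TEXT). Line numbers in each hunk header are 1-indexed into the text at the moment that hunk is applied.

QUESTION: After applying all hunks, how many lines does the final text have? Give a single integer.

Answer: 7

Derivation:
Hunk 1: at line 4 remove [busuj,ocok] add [ecoxl,szo,chnm] -> 10 lines: vzcti gncmq hwb yffs ecoxl szo chnm oxurw wolo sun
Hunk 2: at line 2 remove [yffs,ecoxl,szo] add [etdpk,cjk,prnxq] -> 10 lines: vzcti gncmq hwb etdpk cjk prnxq chnm oxurw wolo sun
Hunk 3: at line 3 remove [cjk,prnxq] add [ugaoa] -> 9 lines: vzcti gncmq hwb etdpk ugaoa chnm oxurw wolo sun
Hunk 4: at line 1 remove [hwb,etdpk,ugaoa] add [eap,vddv] -> 8 lines: vzcti gncmq eap vddv chnm oxurw wolo sun
Hunk 5: at line 2 remove [vddv] add [byj,qbii] -> 9 lines: vzcti gncmq eap byj qbii chnm oxurw wolo sun
Hunk 6: at line 5 remove [chnm,oxurw,wolo] add [gxym] -> 7 lines: vzcti gncmq eap byj qbii gxym sun
Final line count: 7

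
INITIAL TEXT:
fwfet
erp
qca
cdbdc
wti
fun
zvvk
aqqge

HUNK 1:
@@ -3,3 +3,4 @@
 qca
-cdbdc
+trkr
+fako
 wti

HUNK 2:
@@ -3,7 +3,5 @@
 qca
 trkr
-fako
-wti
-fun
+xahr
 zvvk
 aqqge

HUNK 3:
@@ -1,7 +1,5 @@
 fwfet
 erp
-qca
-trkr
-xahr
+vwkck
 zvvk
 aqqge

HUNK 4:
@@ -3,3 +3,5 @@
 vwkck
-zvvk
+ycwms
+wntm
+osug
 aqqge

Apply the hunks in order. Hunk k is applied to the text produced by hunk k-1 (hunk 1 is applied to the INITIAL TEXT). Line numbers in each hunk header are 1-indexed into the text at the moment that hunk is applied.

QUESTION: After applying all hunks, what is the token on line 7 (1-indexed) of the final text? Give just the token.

Hunk 1: at line 3 remove [cdbdc] add [trkr,fako] -> 9 lines: fwfet erp qca trkr fako wti fun zvvk aqqge
Hunk 2: at line 3 remove [fako,wti,fun] add [xahr] -> 7 lines: fwfet erp qca trkr xahr zvvk aqqge
Hunk 3: at line 1 remove [qca,trkr,xahr] add [vwkck] -> 5 lines: fwfet erp vwkck zvvk aqqge
Hunk 4: at line 3 remove [zvvk] add [ycwms,wntm,osug] -> 7 lines: fwfet erp vwkck ycwms wntm osug aqqge
Final line 7: aqqge

Answer: aqqge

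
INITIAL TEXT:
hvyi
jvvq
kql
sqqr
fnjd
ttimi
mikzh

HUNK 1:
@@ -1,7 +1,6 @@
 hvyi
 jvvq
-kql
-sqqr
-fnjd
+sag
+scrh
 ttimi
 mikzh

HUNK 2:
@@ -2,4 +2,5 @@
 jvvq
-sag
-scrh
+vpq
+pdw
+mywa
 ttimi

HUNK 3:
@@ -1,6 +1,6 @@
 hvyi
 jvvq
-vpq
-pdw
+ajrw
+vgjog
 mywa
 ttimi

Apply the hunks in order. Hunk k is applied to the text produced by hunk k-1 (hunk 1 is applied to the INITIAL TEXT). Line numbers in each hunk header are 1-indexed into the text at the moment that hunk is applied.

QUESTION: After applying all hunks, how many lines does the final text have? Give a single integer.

Hunk 1: at line 1 remove [kql,sqqr,fnjd] add [sag,scrh] -> 6 lines: hvyi jvvq sag scrh ttimi mikzh
Hunk 2: at line 2 remove [sag,scrh] add [vpq,pdw,mywa] -> 7 lines: hvyi jvvq vpq pdw mywa ttimi mikzh
Hunk 3: at line 1 remove [vpq,pdw] add [ajrw,vgjog] -> 7 lines: hvyi jvvq ajrw vgjog mywa ttimi mikzh
Final line count: 7

Answer: 7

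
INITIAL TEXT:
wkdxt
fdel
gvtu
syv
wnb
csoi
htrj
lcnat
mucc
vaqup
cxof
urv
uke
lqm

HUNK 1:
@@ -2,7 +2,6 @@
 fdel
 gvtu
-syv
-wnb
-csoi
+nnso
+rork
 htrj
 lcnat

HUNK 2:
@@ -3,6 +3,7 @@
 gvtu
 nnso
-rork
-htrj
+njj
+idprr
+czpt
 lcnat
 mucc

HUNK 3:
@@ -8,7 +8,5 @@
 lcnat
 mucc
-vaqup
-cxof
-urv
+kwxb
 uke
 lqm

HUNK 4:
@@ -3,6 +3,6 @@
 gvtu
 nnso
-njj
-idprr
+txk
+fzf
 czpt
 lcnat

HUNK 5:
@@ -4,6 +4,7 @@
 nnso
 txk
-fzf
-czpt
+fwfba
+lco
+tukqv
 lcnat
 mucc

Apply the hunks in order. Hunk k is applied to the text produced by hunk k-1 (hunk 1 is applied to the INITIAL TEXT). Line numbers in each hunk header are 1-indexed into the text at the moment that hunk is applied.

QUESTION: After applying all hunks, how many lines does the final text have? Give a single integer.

Hunk 1: at line 2 remove [syv,wnb,csoi] add [nnso,rork] -> 13 lines: wkdxt fdel gvtu nnso rork htrj lcnat mucc vaqup cxof urv uke lqm
Hunk 2: at line 3 remove [rork,htrj] add [njj,idprr,czpt] -> 14 lines: wkdxt fdel gvtu nnso njj idprr czpt lcnat mucc vaqup cxof urv uke lqm
Hunk 3: at line 8 remove [vaqup,cxof,urv] add [kwxb] -> 12 lines: wkdxt fdel gvtu nnso njj idprr czpt lcnat mucc kwxb uke lqm
Hunk 4: at line 3 remove [njj,idprr] add [txk,fzf] -> 12 lines: wkdxt fdel gvtu nnso txk fzf czpt lcnat mucc kwxb uke lqm
Hunk 5: at line 4 remove [fzf,czpt] add [fwfba,lco,tukqv] -> 13 lines: wkdxt fdel gvtu nnso txk fwfba lco tukqv lcnat mucc kwxb uke lqm
Final line count: 13

Answer: 13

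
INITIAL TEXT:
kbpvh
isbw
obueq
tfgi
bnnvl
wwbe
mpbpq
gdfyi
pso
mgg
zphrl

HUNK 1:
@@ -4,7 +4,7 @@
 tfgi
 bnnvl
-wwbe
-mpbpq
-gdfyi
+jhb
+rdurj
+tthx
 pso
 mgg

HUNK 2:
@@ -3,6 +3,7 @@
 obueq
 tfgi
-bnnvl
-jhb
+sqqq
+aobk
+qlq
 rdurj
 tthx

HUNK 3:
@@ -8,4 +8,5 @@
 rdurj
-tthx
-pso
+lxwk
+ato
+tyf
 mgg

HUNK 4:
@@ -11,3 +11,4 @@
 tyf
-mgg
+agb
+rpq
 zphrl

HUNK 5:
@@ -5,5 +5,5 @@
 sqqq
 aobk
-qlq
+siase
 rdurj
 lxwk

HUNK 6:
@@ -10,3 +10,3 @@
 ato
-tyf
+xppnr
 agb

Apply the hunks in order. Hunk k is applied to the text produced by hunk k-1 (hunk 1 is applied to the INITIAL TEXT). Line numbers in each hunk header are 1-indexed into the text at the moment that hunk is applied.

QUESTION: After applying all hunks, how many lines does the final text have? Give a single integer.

Hunk 1: at line 4 remove [wwbe,mpbpq,gdfyi] add [jhb,rdurj,tthx] -> 11 lines: kbpvh isbw obueq tfgi bnnvl jhb rdurj tthx pso mgg zphrl
Hunk 2: at line 3 remove [bnnvl,jhb] add [sqqq,aobk,qlq] -> 12 lines: kbpvh isbw obueq tfgi sqqq aobk qlq rdurj tthx pso mgg zphrl
Hunk 3: at line 8 remove [tthx,pso] add [lxwk,ato,tyf] -> 13 lines: kbpvh isbw obueq tfgi sqqq aobk qlq rdurj lxwk ato tyf mgg zphrl
Hunk 4: at line 11 remove [mgg] add [agb,rpq] -> 14 lines: kbpvh isbw obueq tfgi sqqq aobk qlq rdurj lxwk ato tyf agb rpq zphrl
Hunk 5: at line 5 remove [qlq] add [siase] -> 14 lines: kbpvh isbw obueq tfgi sqqq aobk siase rdurj lxwk ato tyf agb rpq zphrl
Hunk 6: at line 10 remove [tyf] add [xppnr] -> 14 lines: kbpvh isbw obueq tfgi sqqq aobk siase rdurj lxwk ato xppnr agb rpq zphrl
Final line count: 14

Answer: 14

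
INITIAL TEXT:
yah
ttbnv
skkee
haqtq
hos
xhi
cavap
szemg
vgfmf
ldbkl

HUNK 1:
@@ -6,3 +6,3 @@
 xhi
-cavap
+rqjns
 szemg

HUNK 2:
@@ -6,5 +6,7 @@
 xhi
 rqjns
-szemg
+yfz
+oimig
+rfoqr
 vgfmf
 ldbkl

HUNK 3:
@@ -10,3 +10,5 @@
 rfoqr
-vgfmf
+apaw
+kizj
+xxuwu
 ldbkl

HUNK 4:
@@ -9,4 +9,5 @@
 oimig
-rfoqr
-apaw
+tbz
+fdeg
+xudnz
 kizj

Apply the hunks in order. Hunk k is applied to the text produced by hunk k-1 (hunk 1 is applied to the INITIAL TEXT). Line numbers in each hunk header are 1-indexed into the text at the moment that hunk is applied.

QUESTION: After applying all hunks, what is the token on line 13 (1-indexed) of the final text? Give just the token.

Hunk 1: at line 6 remove [cavap] add [rqjns] -> 10 lines: yah ttbnv skkee haqtq hos xhi rqjns szemg vgfmf ldbkl
Hunk 2: at line 6 remove [szemg] add [yfz,oimig,rfoqr] -> 12 lines: yah ttbnv skkee haqtq hos xhi rqjns yfz oimig rfoqr vgfmf ldbkl
Hunk 3: at line 10 remove [vgfmf] add [apaw,kizj,xxuwu] -> 14 lines: yah ttbnv skkee haqtq hos xhi rqjns yfz oimig rfoqr apaw kizj xxuwu ldbkl
Hunk 4: at line 9 remove [rfoqr,apaw] add [tbz,fdeg,xudnz] -> 15 lines: yah ttbnv skkee haqtq hos xhi rqjns yfz oimig tbz fdeg xudnz kizj xxuwu ldbkl
Final line 13: kizj

Answer: kizj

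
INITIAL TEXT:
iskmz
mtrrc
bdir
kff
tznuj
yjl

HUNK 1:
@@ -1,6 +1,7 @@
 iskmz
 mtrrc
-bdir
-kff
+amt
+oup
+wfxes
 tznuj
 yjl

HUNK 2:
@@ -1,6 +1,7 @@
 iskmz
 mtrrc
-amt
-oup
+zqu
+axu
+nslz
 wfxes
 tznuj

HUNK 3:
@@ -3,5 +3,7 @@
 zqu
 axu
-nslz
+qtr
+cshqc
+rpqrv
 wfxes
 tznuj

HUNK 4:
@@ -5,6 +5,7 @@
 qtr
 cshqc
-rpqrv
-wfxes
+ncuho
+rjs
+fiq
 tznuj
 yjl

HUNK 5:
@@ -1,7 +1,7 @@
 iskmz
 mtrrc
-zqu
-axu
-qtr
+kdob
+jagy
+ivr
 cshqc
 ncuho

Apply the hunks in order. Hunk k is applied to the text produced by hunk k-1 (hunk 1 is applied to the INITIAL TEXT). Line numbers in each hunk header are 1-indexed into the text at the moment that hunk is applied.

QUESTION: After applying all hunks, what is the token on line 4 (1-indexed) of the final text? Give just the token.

Answer: jagy

Derivation:
Hunk 1: at line 1 remove [bdir,kff] add [amt,oup,wfxes] -> 7 lines: iskmz mtrrc amt oup wfxes tznuj yjl
Hunk 2: at line 1 remove [amt,oup] add [zqu,axu,nslz] -> 8 lines: iskmz mtrrc zqu axu nslz wfxes tznuj yjl
Hunk 3: at line 3 remove [nslz] add [qtr,cshqc,rpqrv] -> 10 lines: iskmz mtrrc zqu axu qtr cshqc rpqrv wfxes tznuj yjl
Hunk 4: at line 5 remove [rpqrv,wfxes] add [ncuho,rjs,fiq] -> 11 lines: iskmz mtrrc zqu axu qtr cshqc ncuho rjs fiq tznuj yjl
Hunk 5: at line 1 remove [zqu,axu,qtr] add [kdob,jagy,ivr] -> 11 lines: iskmz mtrrc kdob jagy ivr cshqc ncuho rjs fiq tznuj yjl
Final line 4: jagy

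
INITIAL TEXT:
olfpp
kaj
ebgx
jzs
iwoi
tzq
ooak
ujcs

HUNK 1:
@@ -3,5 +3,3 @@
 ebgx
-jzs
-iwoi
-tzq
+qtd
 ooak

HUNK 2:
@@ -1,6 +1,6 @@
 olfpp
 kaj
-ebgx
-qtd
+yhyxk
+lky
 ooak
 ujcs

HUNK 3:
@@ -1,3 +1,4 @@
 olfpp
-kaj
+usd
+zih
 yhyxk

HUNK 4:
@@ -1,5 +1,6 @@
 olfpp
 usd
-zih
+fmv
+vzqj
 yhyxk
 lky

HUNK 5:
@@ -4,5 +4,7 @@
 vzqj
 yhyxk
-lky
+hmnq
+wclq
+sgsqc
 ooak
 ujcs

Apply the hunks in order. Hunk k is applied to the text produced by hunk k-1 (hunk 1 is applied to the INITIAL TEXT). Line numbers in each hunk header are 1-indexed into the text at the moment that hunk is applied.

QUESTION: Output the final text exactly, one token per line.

Answer: olfpp
usd
fmv
vzqj
yhyxk
hmnq
wclq
sgsqc
ooak
ujcs

Derivation:
Hunk 1: at line 3 remove [jzs,iwoi,tzq] add [qtd] -> 6 lines: olfpp kaj ebgx qtd ooak ujcs
Hunk 2: at line 1 remove [ebgx,qtd] add [yhyxk,lky] -> 6 lines: olfpp kaj yhyxk lky ooak ujcs
Hunk 3: at line 1 remove [kaj] add [usd,zih] -> 7 lines: olfpp usd zih yhyxk lky ooak ujcs
Hunk 4: at line 1 remove [zih] add [fmv,vzqj] -> 8 lines: olfpp usd fmv vzqj yhyxk lky ooak ujcs
Hunk 5: at line 4 remove [lky] add [hmnq,wclq,sgsqc] -> 10 lines: olfpp usd fmv vzqj yhyxk hmnq wclq sgsqc ooak ujcs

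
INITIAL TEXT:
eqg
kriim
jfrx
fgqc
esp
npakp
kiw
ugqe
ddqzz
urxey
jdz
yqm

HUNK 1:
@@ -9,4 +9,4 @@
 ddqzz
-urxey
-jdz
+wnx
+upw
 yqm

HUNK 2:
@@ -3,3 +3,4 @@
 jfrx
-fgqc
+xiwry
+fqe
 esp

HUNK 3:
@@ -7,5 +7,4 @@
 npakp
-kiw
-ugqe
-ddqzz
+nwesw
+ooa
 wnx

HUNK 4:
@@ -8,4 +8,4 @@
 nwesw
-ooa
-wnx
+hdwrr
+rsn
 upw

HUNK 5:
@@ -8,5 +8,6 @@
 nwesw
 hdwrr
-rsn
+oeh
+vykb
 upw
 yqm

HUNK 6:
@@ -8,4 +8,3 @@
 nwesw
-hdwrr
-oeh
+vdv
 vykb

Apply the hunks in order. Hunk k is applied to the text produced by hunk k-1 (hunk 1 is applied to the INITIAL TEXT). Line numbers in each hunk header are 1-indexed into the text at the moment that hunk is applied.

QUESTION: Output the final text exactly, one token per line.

Answer: eqg
kriim
jfrx
xiwry
fqe
esp
npakp
nwesw
vdv
vykb
upw
yqm

Derivation:
Hunk 1: at line 9 remove [urxey,jdz] add [wnx,upw] -> 12 lines: eqg kriim jfrx fgqc esp npakp kiw ugqe ddqzz wnx upw yqm
Hunk 2: at line 3 remove [fgqc] add [xiwry,fqe] -> 13 lines: eqg kriim jfrx xiwry fqe esp npakp kiw ugqe ddqzz wnx upw yqm
Hunk 3: at line 7 remove [kiw,ugqe,ddqzz] add [nwesw,ooa] -> 12 lines: eqg kriim jfrx xiwry fqe esp npakp nwesw ooa wnx upw yqm
Hunk 4: at line 8 remove [ooa,wnx] add [hdwrr,rsn] -> 12 lines: eqg kriim jfrx xiwry fqe esp npakp nwesw hdwrr rsn upw yqm
Hunk 5: at line 8 remove [rsn] add [oeh,vykb] -> 13 lines: eqg kriim jfrx xiwry fqe esp npakp nwesw hdwrr oeh vykb upw yqm
Hunk 6: at line 8 remove [hdwrr,oeh] add [vdv] -> 12 lines: eqg kriim jfrx xiwry fqe esp npakp nwesw vdv vykb upw yqm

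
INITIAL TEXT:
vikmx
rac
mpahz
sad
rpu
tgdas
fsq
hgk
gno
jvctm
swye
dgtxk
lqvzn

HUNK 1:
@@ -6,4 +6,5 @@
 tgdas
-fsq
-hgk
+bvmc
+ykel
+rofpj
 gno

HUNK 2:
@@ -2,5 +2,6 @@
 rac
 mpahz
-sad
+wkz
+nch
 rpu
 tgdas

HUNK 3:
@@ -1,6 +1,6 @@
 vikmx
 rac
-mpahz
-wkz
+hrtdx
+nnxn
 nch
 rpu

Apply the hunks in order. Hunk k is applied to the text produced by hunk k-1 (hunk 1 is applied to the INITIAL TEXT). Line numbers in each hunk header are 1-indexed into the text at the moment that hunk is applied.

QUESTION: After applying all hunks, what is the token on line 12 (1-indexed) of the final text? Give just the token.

Answer: jvctm

Derivation:
Hunk 1: at line 6 remove [fsq,hgk] add [bvmc,ykel,rofpj] -> 14 lines: vikmx rac mpahz sad rpu tgdas bvmc ykel rofpj gno jvctm swye dgtxk lqvzn
Hunk 2: at line 2 remove [sad] add [wkz,nch] -> 15 lines: vikmx rac mpahz wkz nch rpu tgdas bvmc ykel rofpj gno jvctm swye dgtxk lqvzn
Hunk 3: at line 1 remove [mpahz,wkz] add [hrtdx,nnxn] -> 15 lines: vikmx rac hrtdx nnxn nch rpu tgdas bvmc ykel rofpj gno jvctm swye dgtxk lqvzn
Final line 12: jvctm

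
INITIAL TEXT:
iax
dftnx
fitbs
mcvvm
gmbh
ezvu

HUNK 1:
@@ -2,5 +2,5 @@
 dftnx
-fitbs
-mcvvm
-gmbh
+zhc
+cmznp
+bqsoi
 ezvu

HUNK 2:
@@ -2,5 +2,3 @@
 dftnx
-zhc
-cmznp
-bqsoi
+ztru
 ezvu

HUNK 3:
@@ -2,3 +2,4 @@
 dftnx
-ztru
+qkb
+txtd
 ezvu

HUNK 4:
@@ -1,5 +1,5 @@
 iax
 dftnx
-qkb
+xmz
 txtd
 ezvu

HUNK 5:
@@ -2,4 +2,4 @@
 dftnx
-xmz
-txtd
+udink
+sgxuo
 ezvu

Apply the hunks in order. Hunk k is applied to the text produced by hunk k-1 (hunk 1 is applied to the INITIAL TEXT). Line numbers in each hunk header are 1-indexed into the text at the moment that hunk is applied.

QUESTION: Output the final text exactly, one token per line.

Hunk 1: at line 2 remove [fitbs,mcvvm,gmbh] add [zhc,cmznp,bqsoi] -> 6 lines: iax dftnx zhc cmznp bqsoi ezvu
Hunk 2: at line 2 remove [zhc,cmznp,bqsoi] add [ztru] -> 4 lines: iax dftnx ztru ezvu
Hunk 3: at line 2 remove [ztru] add [qkb,txtd] -> 5 lines: iax dftnx qkb txtd ezvu
Hunk 4: at line 1 remove [qkb] add [xmz] -> 5 lines: iax dftnx xmz txtd ezvu
Hunk 5: at line 2 remove [xmz,txtd] add [udink,sgxuo] -> 5 lines: iax dftnx udink sgxuo ezvu

Answer: iax
dftnx
udink
sgxuo
ezvu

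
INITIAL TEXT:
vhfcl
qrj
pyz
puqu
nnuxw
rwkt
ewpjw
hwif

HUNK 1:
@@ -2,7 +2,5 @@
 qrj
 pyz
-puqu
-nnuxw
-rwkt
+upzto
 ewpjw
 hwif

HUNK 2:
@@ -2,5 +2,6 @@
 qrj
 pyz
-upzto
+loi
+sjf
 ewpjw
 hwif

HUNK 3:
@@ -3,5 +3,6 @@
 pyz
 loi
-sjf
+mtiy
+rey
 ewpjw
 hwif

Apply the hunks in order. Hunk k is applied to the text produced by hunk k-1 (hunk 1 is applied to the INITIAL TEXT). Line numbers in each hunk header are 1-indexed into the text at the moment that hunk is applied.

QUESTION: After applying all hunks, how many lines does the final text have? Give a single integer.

Hunk 1: at line 2 remove [puqu,nnuxw,rwkt] add [upzto] -> 6 lines: vhfcl qrj pyz upzto ewpjw hwif
Hunk 2: at line 2 remove [upzto] add [loi,sjf] -> 7 lines: vhfcl qrj pyz loi sjf ewpjw hwif
Hunk 3: at line 3 remove [sjf] add [mtiy,rey] -> 8 lines: vhfcl qrj pyz loi mtiy rey ewpjw hwif
Final line count: 8

Answer: 8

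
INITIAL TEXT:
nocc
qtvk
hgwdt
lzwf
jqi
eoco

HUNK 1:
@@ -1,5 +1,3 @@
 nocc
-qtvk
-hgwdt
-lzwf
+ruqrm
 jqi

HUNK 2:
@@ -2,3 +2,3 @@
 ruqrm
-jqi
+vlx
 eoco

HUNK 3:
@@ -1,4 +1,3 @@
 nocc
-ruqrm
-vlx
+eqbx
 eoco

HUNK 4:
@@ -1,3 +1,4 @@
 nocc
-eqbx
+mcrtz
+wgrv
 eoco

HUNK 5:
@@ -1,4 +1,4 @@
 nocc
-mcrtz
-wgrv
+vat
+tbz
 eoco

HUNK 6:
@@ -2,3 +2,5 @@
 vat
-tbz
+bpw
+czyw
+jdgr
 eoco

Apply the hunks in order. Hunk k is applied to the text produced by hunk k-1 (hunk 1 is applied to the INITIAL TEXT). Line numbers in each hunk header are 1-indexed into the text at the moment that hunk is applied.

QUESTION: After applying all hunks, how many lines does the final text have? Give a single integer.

Answer: 6

Derivation:
Hunk 1: at line 1 remove [qtvk,hgwdt,lzwf] add [ruqrm] -> 4 lines: nocc ruqrm jqi eoco
Hunk 2: at line 2 remove [jqi] add [vlx] -> 4 lines: nocc ruqrm vlx eoco
Hunk 3: at line 1 remove [ruqrm,vlx] add [eqbx] -> 3 lines: nocc eqbx eoco
Hunk 4: at line 1 remove [eqbx] add [mcrtz,wgrv] -> 4 lines: nocc mcrtz wgrv eoco
Hunk 5: at line 1 remove [mcrtz,wgrv] add [vat,tbz] -> 4 lines: nocc vat tbz eoco
Hunk 6: at line 2 remove [tbz] add [bpw,czyw,jdgr] -> 6 lines: nocc vat bpw czyw jdgr eoco
Final line count: 6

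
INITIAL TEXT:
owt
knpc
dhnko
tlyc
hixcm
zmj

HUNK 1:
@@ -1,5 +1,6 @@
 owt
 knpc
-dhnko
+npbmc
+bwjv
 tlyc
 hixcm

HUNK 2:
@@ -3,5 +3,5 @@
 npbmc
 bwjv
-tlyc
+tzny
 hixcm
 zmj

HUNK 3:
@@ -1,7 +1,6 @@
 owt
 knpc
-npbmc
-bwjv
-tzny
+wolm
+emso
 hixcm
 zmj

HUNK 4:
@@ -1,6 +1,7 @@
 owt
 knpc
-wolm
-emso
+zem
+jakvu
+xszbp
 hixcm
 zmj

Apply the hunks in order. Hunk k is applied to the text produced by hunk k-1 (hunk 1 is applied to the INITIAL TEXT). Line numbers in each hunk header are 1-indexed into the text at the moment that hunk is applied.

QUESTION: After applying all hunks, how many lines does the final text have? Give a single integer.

Answer: 7

Derivation:
Hunk 1: at line 1 remove [dhnko] add [npbmc,bwjv] -> 7 lines: owt knpc npbmc bwjv tlyc hixcm zmj
Hunk 2: at line 3 remove [tlyc] add [tzny] -> 7 lines: owt knpc npbmc bwjv tzny hixcm zmj
Hunk 3: at line 1 remove [npbmc,bwjv,tzny] add [wolm,emso] -> 6 lines: owt knpc wolm emso hixcm zmj
Hunk 4: at line 1 remove [wolm,emso] add [zem,jakvu,xszbp] -> 7 lines: owt knpc zem jakvu xszbp hixcm zmj
Final line count: 7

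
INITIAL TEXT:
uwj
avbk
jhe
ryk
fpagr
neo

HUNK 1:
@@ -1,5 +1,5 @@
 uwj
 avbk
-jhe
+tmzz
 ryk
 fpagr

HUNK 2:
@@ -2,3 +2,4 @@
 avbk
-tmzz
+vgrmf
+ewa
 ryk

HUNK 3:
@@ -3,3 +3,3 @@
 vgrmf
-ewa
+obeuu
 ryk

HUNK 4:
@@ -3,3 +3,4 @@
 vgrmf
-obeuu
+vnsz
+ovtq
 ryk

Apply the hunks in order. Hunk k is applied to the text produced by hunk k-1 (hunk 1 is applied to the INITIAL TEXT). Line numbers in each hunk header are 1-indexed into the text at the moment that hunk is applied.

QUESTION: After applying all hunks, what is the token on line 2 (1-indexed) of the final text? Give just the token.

Hunk 1: at line 1 remove [jhe] add [tmzz] -> 6 lines: uwj avbk tmzz ryk fpagr neo
Hunk 2: at line 2 remove [tmzz] add [vgrmf,ewa] -> 7 lines: uwj avbk vgrmf ewa ryk fpagr neo
Hunk 3: at line 3 remove [ewa] add [obeuu] -> 7 lines: uwj avbk vgrmf obeuu ryk fpagr neo
Hunk 4: at line 3 remove [obeuu] add [vnsz,ovtq] -> 8 lines: uwj avbk vgrmf vnsz ovtq ryk fpagr neo
Final line 2: avbk

Answer: avbk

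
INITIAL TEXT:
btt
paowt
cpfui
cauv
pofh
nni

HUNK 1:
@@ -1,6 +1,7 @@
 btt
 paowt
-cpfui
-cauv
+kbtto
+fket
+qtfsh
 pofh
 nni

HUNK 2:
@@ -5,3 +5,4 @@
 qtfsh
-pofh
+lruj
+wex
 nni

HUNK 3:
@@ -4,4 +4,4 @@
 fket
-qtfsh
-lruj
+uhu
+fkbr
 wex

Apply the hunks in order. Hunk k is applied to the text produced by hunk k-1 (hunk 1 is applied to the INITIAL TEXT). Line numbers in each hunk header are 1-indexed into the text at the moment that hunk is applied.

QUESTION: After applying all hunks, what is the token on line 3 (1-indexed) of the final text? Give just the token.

Answer: kbtto

Derivation:
Hunk 1: at line 1 remove [cpfui,cauv] add [kbtto,fket,qtfsh] -> 7 lines: btt paowt kbtto fket qtfsh pofh nni
Hunk 2: at line 5 remove [pofh] add [lruj,wex] -> 8 lines: btt paowt kbtto fket qtfsh lruj wex nni
Hunk 3: at line 4 remove [qtfsh,lruj] add [uhu,fkbr] -> 8 lines: btt paowt kbtto fket uhu fkbr wex nni
Final line 3: kbtto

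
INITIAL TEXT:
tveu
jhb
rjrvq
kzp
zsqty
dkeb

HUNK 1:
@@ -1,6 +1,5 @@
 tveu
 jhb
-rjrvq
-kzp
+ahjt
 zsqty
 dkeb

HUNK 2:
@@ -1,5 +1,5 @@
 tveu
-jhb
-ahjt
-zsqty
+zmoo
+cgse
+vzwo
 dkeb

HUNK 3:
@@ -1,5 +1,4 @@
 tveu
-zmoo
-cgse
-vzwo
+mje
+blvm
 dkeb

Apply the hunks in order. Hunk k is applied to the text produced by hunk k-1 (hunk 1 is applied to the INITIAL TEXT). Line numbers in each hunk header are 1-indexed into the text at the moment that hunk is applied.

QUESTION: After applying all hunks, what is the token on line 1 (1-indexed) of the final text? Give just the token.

Answer: tveu

Derivation:
Hunk 1: at line 1 remove [rjrvq,kzp] add [ahjt] -> 5 lines: tveu jhb ahjt zsqty dkeb
Hunk 2: at line 1 remove [jhb,ahjt,zsqty] add [zmoo,cgse,vzwo] -> 5 lines: tveu zmoo cgse vzwo dkeb
Hunk 3: at line 1 remove [zmoo,cgse,vzwo] add [mje,blvm] -> 4 lines: tveu mje blvm dkeb
Final line 1: tveu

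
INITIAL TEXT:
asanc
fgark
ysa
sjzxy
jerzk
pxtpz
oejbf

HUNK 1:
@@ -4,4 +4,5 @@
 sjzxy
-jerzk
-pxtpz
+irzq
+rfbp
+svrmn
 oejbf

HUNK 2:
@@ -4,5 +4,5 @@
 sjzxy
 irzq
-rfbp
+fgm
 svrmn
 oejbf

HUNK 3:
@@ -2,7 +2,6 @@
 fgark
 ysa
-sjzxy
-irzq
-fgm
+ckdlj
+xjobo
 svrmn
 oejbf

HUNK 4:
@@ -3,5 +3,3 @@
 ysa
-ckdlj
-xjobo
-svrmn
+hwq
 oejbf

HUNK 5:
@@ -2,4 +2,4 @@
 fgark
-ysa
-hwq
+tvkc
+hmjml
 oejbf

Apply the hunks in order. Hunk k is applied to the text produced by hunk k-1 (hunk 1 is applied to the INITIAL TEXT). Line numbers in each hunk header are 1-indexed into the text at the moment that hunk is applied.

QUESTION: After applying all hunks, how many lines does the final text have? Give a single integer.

Answer: 5

Derivation:
Hunk 1: at line 4 remove [jerzk,pxtpz] add [irzq,rfbp,svrmn] -> 8 lines: asanc fgark ysa sjzxy irzq rfbp svrmn oejbf
Hunk 2: at line 4 remove [rfbp] add [fgm] -> 8 lines: asanc fgark ysa sjzxy irzq fgm svrmn oejbf
Hunk 3: at line 2 remove [sjzxy,irzq,fgm] add [ckdlj,xjobo] -> 7 lines: asanc fgark ysa ckdlj xjobo svrmn oejbf
Hunk 4: at line 3 remove [ckdlj,xjobo,svrmn] add [hwq] -> 5 lines: asanc fgark ysa hwq oejbf
Hunk 5: at line 2 remove [ysa,hwq] add [tvkc,hmjml] -> 5 lines: asanc fgark tvkc hmjml oejbf
Final line count: 5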